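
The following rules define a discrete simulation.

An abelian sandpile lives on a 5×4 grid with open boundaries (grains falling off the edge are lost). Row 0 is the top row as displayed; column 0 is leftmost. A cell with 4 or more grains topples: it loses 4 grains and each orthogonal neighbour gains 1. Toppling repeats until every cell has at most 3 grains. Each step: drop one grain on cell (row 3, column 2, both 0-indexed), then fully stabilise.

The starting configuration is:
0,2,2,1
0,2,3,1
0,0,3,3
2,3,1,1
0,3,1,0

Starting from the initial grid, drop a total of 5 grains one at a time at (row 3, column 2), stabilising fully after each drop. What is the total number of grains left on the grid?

29

k=0  0,2,2,1
0,2,3,1
0,0,3,3
2,3,1,1
0,3,1,0
k=1  0,2,2,1
0,2,3,1
0,0,3,3
2,3,2,1
0,3,1,0
k=2  0,2,2,1
0,2,3,1
0,0,3,3
2,3,3,1
0,3,1,0
k=3  0,2,3,1
0,3,0,3
0,2,2,0
3,1,2,3
1,0,3,0
k=4  0,2,3,1
0,3,0,3
0,2,2,0
3,1,3,3
1,0,3,0
k=5  0,2,3,1
0,3,0,3
0,2,3,1
3,2,2,0
1,1,0,2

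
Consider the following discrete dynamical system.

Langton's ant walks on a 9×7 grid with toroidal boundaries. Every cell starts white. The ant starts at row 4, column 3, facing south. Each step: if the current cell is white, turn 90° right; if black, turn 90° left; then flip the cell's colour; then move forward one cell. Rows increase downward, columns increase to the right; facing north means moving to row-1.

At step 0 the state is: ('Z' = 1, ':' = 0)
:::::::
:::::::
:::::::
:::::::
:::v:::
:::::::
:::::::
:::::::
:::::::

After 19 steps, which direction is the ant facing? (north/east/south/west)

east

t=0: :::::::
:::::::
:::::::
:::::::
:::v:::
:::::::
:::::::
:::::::
:::::::
t=1: :::::::
:::::::
:::::::
:::::::
::<Z:::
:::::::
:::::::
:::::::
:::::::
t=2: :::::::
:::::::
:::::::
::^::::
::ZZ:::
:::::::
:::::::
:::::::
:::::::
t=3: :::::::
:::::::
:::::::
::Z>:::
::ZZ:::
:::::::
:::::::
:::::::
:::::::
t=4: :::::::
:::::::
:::::::
::ZZ:::
::Zv:::
:::::::
:::::::
:::::::
:::::::
t=5: :::::::
:::::::
:::::::
::ZZ:::
::Z:>::
:::::::
:::::::
:::::::
:::::::
t=6: :::::::
:::::::
:::::::
::ZZ:::
::Z:Z::
::::v::
:::::::
:::::::
:::::::
t=7: :::::::
:::::::
:::::::
::ZZ:::
::Z:Z::
:::<Z::
:::::::
:::::::
:::::::
t=8: :::::::
:::::::
:::::::
::ZZ:::
::Z^Z::
:::ZZ::
:::::::
:::::::
:::::::
t=9: :::::::
:::::::
:::::::
::ZZ:::
::ZZ>::
:::ZZ::
:::::::
:::::::
:::::::
t=10: :::::::
:::::::
:::::::
::ZZ^::
::ZZ:::
:::ZZ::
:::::::
:::::::
:::::::
t=11: :::::::
:::::::
:::::::
::ZZZ>:
::ZZ:::
:::ZZ::
:::::::
:::::::
:::::::
t=12: :::::::
:::::::
:::::::
::ZZZZ:
::ZZ:v:
:::ZZ::
:::::::
:::::::
:::::::
t=13: :::::::
:::::::
:::::::
::ZZZZ:
::ZZ<Z:
:::ZZ::
:::::::
:::::::
:::::::
t=14: :::::::
:::::::
:::::::
::ZZ^Z:
::ZZZZ:
:::ZZ::
:::::::
:::::::
:::::::
t=15: :::::::
:::::::
:::::::
::Z<:Z:
::ZZZZ:
:::ZZ::
:::::::
:::::::
:::::::
t=16: :::::::
:::::::
:::::::
::Z::Z:
::ZvZZ:
:::ZZ::
:::::::
:::::::
:::::::
t=17: :::::::
:::::::
:::::::
::Z::Z:
::Z:>Z:
:::ZZ::
:::::::
:::::::
:::::::
t=18: :::::::
:::::::
:::::::
::Z:^Z:
::Z::Z:
:::ZZ::
:::::::
:::::::
:::::::
t=19: :::::::
:::::::
:::::::
::Z:Z>:
::Z::Z:
:::ZZ::
:::::::
:::::::
:::::::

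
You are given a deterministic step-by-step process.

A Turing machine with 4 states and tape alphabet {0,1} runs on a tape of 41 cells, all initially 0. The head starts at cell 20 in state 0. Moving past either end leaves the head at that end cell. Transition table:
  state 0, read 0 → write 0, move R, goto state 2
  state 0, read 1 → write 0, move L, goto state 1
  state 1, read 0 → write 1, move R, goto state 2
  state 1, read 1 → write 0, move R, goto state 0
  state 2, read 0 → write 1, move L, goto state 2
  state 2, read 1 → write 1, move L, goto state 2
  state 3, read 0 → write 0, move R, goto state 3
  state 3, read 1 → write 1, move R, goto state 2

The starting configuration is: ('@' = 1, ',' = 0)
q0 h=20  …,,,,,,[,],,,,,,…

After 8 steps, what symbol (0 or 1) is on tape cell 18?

1

step 0: q0 h=20  …,,,,,,[,],,,,,,…
step 1: q2 h=21  …,,,,,,[,],,,,,,…
step 2: q2 h=20  …,,,,,,[,]@,,,,,…
step 3: q2 h=19  …,,,,,,[,]@@,,,,…
step 4: q2 h=18  …,,,,,,[,]@@@,,,…
step 5: q2 h=17  …,,,,,,[,]@@@@,,…
step 6: q2 h=16  …,,,,,,[,]@@@@@,…
step 7: q2 h=15  …,,,,,,[,]@@@@@@…
step 8: q2 h=14  …,,,,,,[,]@@@@@@…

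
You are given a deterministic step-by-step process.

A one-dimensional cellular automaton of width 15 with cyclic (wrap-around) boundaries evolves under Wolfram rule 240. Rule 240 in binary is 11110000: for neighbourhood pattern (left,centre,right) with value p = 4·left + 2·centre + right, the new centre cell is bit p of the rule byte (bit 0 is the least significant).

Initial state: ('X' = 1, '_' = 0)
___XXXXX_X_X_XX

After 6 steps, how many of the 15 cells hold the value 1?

9

k=0  ___XXXXX_X_X_XX
k=1  X___XXXXX_X_X_X
k=2  XX___XXXXX_X_X_
k=3  _XX___XXXXX_X_X
k=4  X_XX___XXXXX_X_
k=5  _X_XX___XXXXX_X
k=6  X_X_XX___XXXXX_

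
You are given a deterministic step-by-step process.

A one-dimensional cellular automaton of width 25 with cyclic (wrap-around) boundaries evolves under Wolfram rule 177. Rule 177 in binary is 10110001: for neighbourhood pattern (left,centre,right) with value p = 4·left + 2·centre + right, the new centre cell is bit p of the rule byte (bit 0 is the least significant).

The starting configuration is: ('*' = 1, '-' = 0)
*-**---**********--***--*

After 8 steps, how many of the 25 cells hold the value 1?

0) *-**---**********--***--*
1) -*--**--********-*--*-*--
2) --*---*--******-*-*--*-**
3) *--**--*--****-*-*-*--*--
4) -*---*--*--**-*-*-*-*--*-
5) --**--*--*---*-*-*-*-*--*
6) *---*--*--**--*-*-*-*-*--
7) -**--*--*---*--*-*-*-*-*-
8) ---*--*--**--*--*-*-*-*-*

10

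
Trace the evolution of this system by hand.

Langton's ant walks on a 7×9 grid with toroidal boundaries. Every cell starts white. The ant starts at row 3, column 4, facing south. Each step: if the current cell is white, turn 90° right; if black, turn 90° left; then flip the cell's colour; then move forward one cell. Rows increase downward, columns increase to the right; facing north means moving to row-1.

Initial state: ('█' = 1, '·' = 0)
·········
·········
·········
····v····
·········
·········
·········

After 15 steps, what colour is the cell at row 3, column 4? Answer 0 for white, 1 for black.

1

t=0: ·········
·········
·········
····v····
·········
·········
·········
t=1: ·········
·········
·········
···<█····
·········
·········
·········
t=2: ·········
·········
···^·····
···██····
·········
·········
·········
t=3: ·········
·········
···█>····
···██····
·········
·········
·········
t=4: ·········
·········
···██····
···█v····
·········
·········
·········
t=5: ·········
·········
···██····
···█·>···
·········
·········
·········
t=6: ·········
·········
···██····
···█·█···
·····v···
·········
·········
t=7: ·········
·········
···██····
···█·█···
····<█···
·········
·········
t=8: ·········
·········
···██····
···█^█···
····██···
·········
·········
t=9: ·········
·········
···██····
···██>···
····██···
·········
·········
t=10: ·········
·········
···██^···
···██····
····██···
·········
·········
t=11: ·········
·········
···███>··
···██····
····██···
·········
·········
t=12: ·········
·········
···████··
···██·v··
····██···
·········
·········
t=13: ·········
·········
···████··
···██<█··
····██···
·········
·········
t=14: ·········
·········
···██^█··
···████··
····██···
·········
·········
t=15: ·········
·········
···█<·█··
···████··
····██···
·········
·········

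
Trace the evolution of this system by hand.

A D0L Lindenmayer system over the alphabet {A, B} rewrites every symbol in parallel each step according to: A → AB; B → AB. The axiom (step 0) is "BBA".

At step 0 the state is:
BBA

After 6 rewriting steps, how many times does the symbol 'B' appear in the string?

gen 0: BBA
gen 1: ABABAB
gen 2: ABABABABABAB
gen 3: ABABABABABABABABABABABAB
gen 4: ABABABABABABABABABABABABABABABABABABABABABABABAB
gen 5: ABABABABABABABABABABABABABABABABABABABABABABABABABABABABABABABABABABABABABABABABABABABABABABABAB
gen 6: ABABABABABABABABABABABABABABABABABABABABABABABABABABABABAB…ABABABABABABABABABABABABABABABABABABABABABABABABABABABABAB  (len 192)

96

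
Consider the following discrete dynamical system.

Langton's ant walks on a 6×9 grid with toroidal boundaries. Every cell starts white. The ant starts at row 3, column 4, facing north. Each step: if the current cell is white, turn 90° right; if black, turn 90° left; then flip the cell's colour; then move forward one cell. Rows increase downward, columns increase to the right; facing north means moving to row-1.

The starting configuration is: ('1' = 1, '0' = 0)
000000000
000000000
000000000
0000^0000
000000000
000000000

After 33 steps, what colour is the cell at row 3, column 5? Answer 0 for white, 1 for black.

1

t=0: 000000000
000000000
000000000
0000^0000
000000000
000000000
t=1: 000000000
000000000
000000000
00001>000
000000000
000000000
t=2: 000000000
000000000
000000000
000011000
00000v000
000000000
t=3: 000000000
000000000
000000000
000011000
0000<1000
000000000
t=4: 000000000
000000000
000000000
0000^1000
000011000
000000000
t=5: 000000000
000000000
000000000
000<01000
000011000
000000000
t=6: 000000000
000000000
000^00000
000101000
000011000
000000000
t=7: 000000000
000000000
0001>0000
000101000
000011000
000000000
t=8: 000000000
000000000
000110000
0001v1000
000011000
000000000
t=9: 000000000
000000000
000110000
000<11000
000011000
000000000
t=10: 000000000
000000000
000110000
000011000
000v11000
000000000
t=11: 000000000
000000000
000110000
000011000
00<111000
000000000
t=12: 000000000
000000000
000110000
00^011000
001111000
000000000
t=13: 000000000
000000000
000110000
001>11000
001111000
000000000
t=14: 000000000
000000000
000110000
001111000
001v11000
000000000
t=15: 000000000
000000000
000110000
001111000
0010>1000
000000000
t=16: 000000000
000000000
000110000
0011^1000
001001000
000000000
t=17: 000000000
000000000
000110000
001<01000
001001000
000000000
t=18: 000000000
000000000
000110000
001001000
001v01000
000000000
t=19: 000000000
000000000
000110000
001001000
00<101000
000000000
t=20: 000000000
000000000
000110000
001001000
000101000
00v000000
t=21: 000000000
000000000
000110000
001001000
000101000
0<1000000
t=22: 000000000
000000000
000110000
001001000
0^0101000
011000000
t=23: 000000000
000000000
000110000
001001000
01>101000
011000000
t=24: 000000000
000000000
000110000
001001000
011101000
01v000000
t=25: 000000000
000000000
000110000
001001000
011101000
010>00000
t=26: 000v00000
000000000
000110000
001001000
011101000
010100000
t=27: 00<100000
000000000
000110000
001001000
011101000
010100000
t=28: 001100000
000000000
000110000
001001000
011101000
01^100000
t=29: 001100000
000000000
000110000
001001000
011101000
011>00000
t=30: 001100000
000000000
000110000
001001000
011^01000
011000000
t=31: 001100000
000000000
000110000
001001000
01<001000
011000000
t=32: 001100000
000000000
000110000
001001000
010001000
01v000000
t=33: 001100000
000000000
000110000
001001000
010001000
010>00000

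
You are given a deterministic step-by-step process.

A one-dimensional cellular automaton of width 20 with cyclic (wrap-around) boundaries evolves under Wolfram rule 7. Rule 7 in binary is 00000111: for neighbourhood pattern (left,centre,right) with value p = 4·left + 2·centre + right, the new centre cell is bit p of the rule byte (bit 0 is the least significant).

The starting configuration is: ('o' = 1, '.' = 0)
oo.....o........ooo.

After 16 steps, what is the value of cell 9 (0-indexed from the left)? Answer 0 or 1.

t=0: oo.....o........ooo.
t=1: ...ooooo.ooooooo....
t=2: ooo..............ooo
t=3: ....ooooooooooooo...
t=4: oooo..............oo
t=5: .....ooooooooooooo..
t=6: ooooo..............o
t=7: ......ooooooooooooo.
t=8: oooooo..............
t=9: .......ooooooooooooo
t=10: .oooooo.............
t=11: o.......oooooooooooo
t=12: ..oooooo............
t=13: oo.......ooooooooooo
t=14: ...oooooo...........
t=15: ooo.......oooooooooo
t=16: ....oooooo..........

1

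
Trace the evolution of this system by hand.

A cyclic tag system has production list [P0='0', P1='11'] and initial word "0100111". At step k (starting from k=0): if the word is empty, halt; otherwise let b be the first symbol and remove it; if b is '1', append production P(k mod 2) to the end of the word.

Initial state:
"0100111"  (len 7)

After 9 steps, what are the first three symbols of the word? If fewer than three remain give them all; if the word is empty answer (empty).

k=0  "0100111"  (len 7)
k=1  "100111"  (len 6)
k=2  "0011111"  (len 7)
k=3  "011111"  (len 6)
k=4  "11111"  (len 5)
k=5  "11110"  (len 5)
k=6  "111011"  (len 6)
k=7  "110110"  (len 6)
k=8  "1011011"  (len 7)
k=9  "0110110"  (len 7)

011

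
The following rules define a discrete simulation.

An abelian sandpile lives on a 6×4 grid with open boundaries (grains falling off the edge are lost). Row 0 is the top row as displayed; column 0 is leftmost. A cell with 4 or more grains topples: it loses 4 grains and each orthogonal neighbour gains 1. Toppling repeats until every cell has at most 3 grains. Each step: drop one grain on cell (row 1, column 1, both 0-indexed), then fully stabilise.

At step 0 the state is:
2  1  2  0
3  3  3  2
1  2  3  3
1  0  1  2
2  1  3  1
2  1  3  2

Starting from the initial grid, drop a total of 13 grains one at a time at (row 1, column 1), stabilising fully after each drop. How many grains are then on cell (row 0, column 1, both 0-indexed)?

k=0  2  1  2  0
3  3  3  2
1  2  3  3
1  0  1  2
2  1  3  1
2  1  3  2
k=1  3  2  3  1
0  3  2  0
3  0  2  1
1  1  2  3
2  1  3  1
2  1  3  2
k=2  3  3  3  1
1  0  3  0
3  1  2  1
1  1  2  3
2  1  3  1
2  1  3  2
k=3  3  3  3  1
1  1  3  0
3  1  2  1
1  1  2  3
2  1  3  1
2  1  3  2
k=4  3  3  3  1
1  2  3  0
3  1  2  1
1  1  2  3
2  1  3  1
2  1  3  2
k=5  3  3  3  1
1  3  3  0
3  1  2  1
1  1  2  3
2  1  3  1
2  1  3  2
k=6  0  2  1  2
3  2  1  1
3  2  3  1
1  1  2  3
2  1  3  1
2  1  3  2
k=7  0  2  1  2
3  3  1  1
3  2  3  1
1  1  2  3
2  1  3  1
2  1  3  2
k=8  1  3  1  2
1  2  3  1
1  1  0  2
2  2  3  3
2  1  3  1
2  1  3  2
k=9  1  3  1  2
1  3  3  1
1  1  0  2
2  2  3  3
2  1  3  1
2  1  3  2
k=10  2  0  3  2
2  2  0  2
1  2  1  2
2  2  3  3
2  1  3  1
2  1  3  2
k=11  2  0  3  2
2  3  0  2
1  2  1  2
2  2  3  3
2  1  3  1
2  1  3  2
k=12  2  1  3  2
3  0  1  2
1  3  1  2
2  2  3  3
2  1  3  1
2  1  3  2
k=13  2  1  3  2
3  1  1  2
1  3  1  2
2  2  3  3
2  1  3  1
2  1  3  2

1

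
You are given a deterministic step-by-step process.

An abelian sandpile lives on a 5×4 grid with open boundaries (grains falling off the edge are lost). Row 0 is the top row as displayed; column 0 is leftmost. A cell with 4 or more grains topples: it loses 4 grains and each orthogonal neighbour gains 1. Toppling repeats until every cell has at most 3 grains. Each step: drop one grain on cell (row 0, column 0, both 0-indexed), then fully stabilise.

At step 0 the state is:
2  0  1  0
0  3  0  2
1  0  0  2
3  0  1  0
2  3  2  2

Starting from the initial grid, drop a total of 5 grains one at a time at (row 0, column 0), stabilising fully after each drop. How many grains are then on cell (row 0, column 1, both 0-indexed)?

1

0) 2  0  1  0
0  3  0  2
1  0  0  2
3  0  1  0
2  3  2  2
1) 3  0  1  0
0  3  0  2
1  0  0  2
3  0  1  0
2  3  2  2
2) 0  1  1  0
1  3  0  2
1  0  0  2
3  0  1  0
2  3  2  2
3) 1  1  1  0
1  3  0  2
1  0  0  2
3  0  1  0
2  3  2  2
4) 2  1  1  0
1  3  0  2
1  0  0  2
3  0  1  0
2  3  2  2
5) 3  1  1  0
1  3  0  2
1  0  0  2
3  0  1  0
2  3  2  2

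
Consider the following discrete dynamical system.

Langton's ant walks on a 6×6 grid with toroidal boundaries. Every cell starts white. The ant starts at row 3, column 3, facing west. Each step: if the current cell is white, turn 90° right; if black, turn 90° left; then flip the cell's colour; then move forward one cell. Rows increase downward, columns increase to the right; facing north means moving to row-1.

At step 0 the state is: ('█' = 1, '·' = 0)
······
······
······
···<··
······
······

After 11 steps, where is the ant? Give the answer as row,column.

k=0  ······
······
······
···<··
······
······
k=1  ······
······
···^··
···█··
······
······
k=2  ······
······
···█>·
···█··
······
······
k=3  ······
······
···██·
···█v·
······
······
k=4  ······
······
···██·
···<█·
······
······
k=5  ······
······
···██·
····█·
···v··
······
k=6  ······
······
···██·
····█·
··<█··
······
k=7  ······
······
···██·
··^·█·
··██··
······
k=8  ······
······
···██·
··█>█·
··██··
······
k=9  ······
······
···██·
··███·
··█v··
······
k=10  ······
······
···██·
··███·
··█·>·
······
k=11  ······
······
···██·
··███·
··█·█·
····v·

5,4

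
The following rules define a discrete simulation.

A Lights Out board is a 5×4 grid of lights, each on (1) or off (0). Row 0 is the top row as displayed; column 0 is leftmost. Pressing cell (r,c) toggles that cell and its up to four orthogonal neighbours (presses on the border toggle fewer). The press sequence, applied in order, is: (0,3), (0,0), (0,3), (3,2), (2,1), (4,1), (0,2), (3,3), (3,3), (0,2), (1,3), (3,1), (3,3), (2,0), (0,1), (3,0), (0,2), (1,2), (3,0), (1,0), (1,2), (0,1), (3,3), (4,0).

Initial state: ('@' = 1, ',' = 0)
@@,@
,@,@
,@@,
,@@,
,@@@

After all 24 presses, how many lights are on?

15

step 0: @@,@
,@,@
,@@,
,@@,
,@@@
step 1: @@@,
,@,,
,@@,
,@@,
,@@@
step 2: ,,@,
@@,,
,@@,
,@@,
,@@@
step 3: ,,,@
@@,@
,@@,
,@@,
,@@@
step 4: ,,,@
@@,@
,@,,
,,,@
,@,@
step 5: ,,,@
@,,@
@,@,
,@,@
,@,@
step 6: ,,,@
@,,@
@,@,
,,,@
@,@@
step 7: ,@@,
@,@@
@,@,
,,,@
@,@@
step 8: ,@@,
@,@@
@,@@
,,@,
@,@,
step 9: ,@@,
@,@@
@,@,
,,,@
@,@@
step 10: ,,,@
@,,@
@,@,
,,,@
@,@@
step 11: ,,,,
@,@,
@,@@
,,,@
@,@@
step 12: ,,,,
@,@,
@@@@
@@@@
@@@@
step 13: ,,,,
@,@,
@@@,
@@,,
@@@,
step 14: ,,,,
,,@,
,,@,
,@,,
@@@,
step 15: @@@,
,@@,
,,@,
,@,,
@@@,
step 16: @@@,
,@@,
@,@,
@,,,
,@@,
step 17: @,,@
,@,,
@,@,
@,,,
,@@,
step 18: @,@@
,,@@
@,,,
@,,,
,@@,
step 19: @,@@
,,@@
,,,,
,@,,
@@@,
step 20: ,,@@
@@@@
@,,,
,@,,
@@@,
step 21: ,,,@
@,,,
@,@,
,@,,
@@@,
step 22: @@@@
@@,,
@,@,
,@,,
@@@,
step 23: @@@@
@@,,
@,@@
,@@@
@@@@
step 24: @@@@
@@,,
@,@@
@@@@
,,@@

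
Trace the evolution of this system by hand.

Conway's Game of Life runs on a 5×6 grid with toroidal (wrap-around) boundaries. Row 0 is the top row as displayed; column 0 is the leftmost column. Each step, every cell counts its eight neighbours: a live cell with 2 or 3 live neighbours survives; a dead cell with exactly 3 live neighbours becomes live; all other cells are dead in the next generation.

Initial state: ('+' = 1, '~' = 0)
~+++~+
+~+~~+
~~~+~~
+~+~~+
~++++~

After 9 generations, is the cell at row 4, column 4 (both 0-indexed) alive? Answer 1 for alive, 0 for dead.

k=0  ~+++~+
+~+~~+
~~~+~~
+~+~~+
~++++~
k=1  ~~~~~+
+~~~~+
~~+++~
+~~~~+
~~~~~~
k=2  +~~~~+
+~~+~+
~+~++~
~~~+++
+~~~~+
k=3  ~+~~~~
~+++~~
~~~~~~
~~++~~
~~~~~~
k=4  ~+~~~~
~++~~~
~+~~~~
~~~~~~
~~+~~~
k=5  ~+~~~~
+++~~~
~++~~~
~~~~~~
~~~~~~
k=6  +++~~~
+~~~~~
+~+~~~
~~~~~~
~~~~~~
k=7  ++~~~~
+~+~~+
~+~~~~
~~~~~~
~+~~~~
k=8  ~~+~~+
~~+~~+
++~~~~
~~~~~~
++~~~~
k=9  ~~+~~+
~~+~~+
++~~~~
~~~~~~
++~~~~

0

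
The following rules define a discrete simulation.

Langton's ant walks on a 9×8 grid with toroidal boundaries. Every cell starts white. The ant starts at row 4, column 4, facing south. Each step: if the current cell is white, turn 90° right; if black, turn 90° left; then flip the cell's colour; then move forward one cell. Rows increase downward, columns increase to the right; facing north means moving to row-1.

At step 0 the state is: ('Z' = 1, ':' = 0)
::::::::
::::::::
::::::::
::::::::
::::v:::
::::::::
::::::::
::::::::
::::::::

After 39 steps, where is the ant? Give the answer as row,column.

t=0: ::::::::
::::::::
::::::::
::::::::
::::v:::
::::::::
::::::::
::::::::
::::::::
t=1: ::::::::
::::::::
::::::::
::::::::
:::<Z:::
::::::::
::::::::
::::::::
::::::::
t=2: ::::::::
::::::::
::::::::
:::^::::
:::ZZ:::
::::::::
::::::::
::::::::
::::::::
t=3: ::::::::
::::::::
::::::::
:::Z>:::
:::ZZ:::
::::::::
::::::::
::::::::
::::::::
t=4: ::::::::
::::::::
::::::::
:::ZZ:::
:::Zv:::
::::::::
::::::::
::::::::
::::::::
t=5: ::::::::
::::::::
::::::::
:::ZZ:::
:::Z:>::
::::::::
::::::::
::::::::
::::::::
t=6: ::::::::
::::::::
::::::::
:::ZZ:::
:::Z:Z::
:::::v::
::::::::
::::::::
::::::::
t=7: ::::::::
::::::::
::::::::
:::ZZ:::
:::Z:Z::
::::<Z::
::::::::
::::::::
::::::::
t=8: ::::::::
::::::::
::::::::
:::ZZ:::
:::Z^Z::
::::ZZ::
::::::::
::::::::
::::::::
t=9: ::::::::
::::::::
::::::::
:::ZZ:::
:::ZZ>::
::::ZZ::
::::::::
::::::::
::::::::
t=10: ::::::::
::::::::
::::::::
:::ZZ^::
:::ZZ:::
::::ZZ::
::::::::
::::::::
::::::::
t=11: ::::::::
::::::::
::::::::
:::ZZZ>:
:::ZZ:::
::::ZZ::
::::::::
::::::::
::::::::
t=12: ::::::::
::::::::
::::::::
:::ZZZZ:
:::ZZ:v:
::::ZZ::
::::::::
::::::::
::::::::
t=13: ::::::::
::::::::
::::::::
:::ZZZZ:
:::ZZ<Z:
::::ZZ::
::::::::
::::::::
::::::::
t=14: ::::::::
::::::::
::::::::
:::ZZ^Z:
:::ZZZZ:
::::ZZ::
::::::::
::::::::
::::::::
t=15: ::::::::
::::::::
::::::::
:::Z<:Z:
:::ZZZZ:
::::ZZ::
::::::::
::::::::
::::::::
t=16: ::::::::
::::::::
::::::::
:::Z::Z:
:::ZvZZ:
::::ZZ::
::::::::
::::::::
::::::::
t=17: ::::::::
::::::::
::::::::
:::Z::Z:
:::Z:>Z:
::::ZZ::
::::::::
::::::::
::::::::
t=18: ::::::::
::::::::
::::::::
:::Z:^Z:
:::Z::Z:
::::ZZ::
::::::::
::::::::
::::::::
t=19: ::::::::
::::::::
::::::::
:::Z:Z>:
:::Z::Z:
::::ZZ::
::::::::
::::::::
::::::::
t=20: ::::::::
::::::::
::::::^:
:::Z:Z::
:::Z::Z:
::::ZZ::
::::::::
::::::::
::::::::
t=21: ::::::::
::::::::
::::::Z>
:::Z:Z::
:::Z::Z:
::::ZZ::
::::::::
::::::::
::::::::
t=22: ::::::::
::::::::
::::::ZZ
:::Z:Z:v
:::Z::Z:
::::ZZ::
::::::::
::::::::
::::::::
t=23: ::::::::
::::::::
::::::ZZ
:::Z:Z<Z
:::Z::Z:
::::ZZ::
::::::::
::::::::
::::::::
t=24: ::::::::
::::::::
::::::^Z
:::Z:ZZZ
:::Z::Z:
::::ZZ::
::::::::
::::::::
::::::::
t=25: ::::::::
::::::::
:::::<:Z
:::Z:ZZZ
:::Z::Z:
::::ZZ::
::::::::
::::::::
::::::::
t=26: ::::::::
:::::^::
:::::Z:Z
:::Z:ZZZ
:::Z::Z:
::::ZZ::
::::::::
::::::::
::::::::
t=27: ::::::::
:::::Z>:
:::::Z:Z
:::Z:ZZZ
:::Z::Z:
::::ZZ::
::::::::
::::::::
::::::::
t=28: ::::::::
:::::ZZ:
:::::ZvZ
:::Z:ZZZ
:::Z::Z:
::::ZZ::
::::::::
::::::::
::::::::
t=29: ::::::::
:::::ZZ:
:::::<ZZ
:::Z:ZZZ
:::Z::Z:
::::ZZ::
::::::::
::::::::
::::::::
t=30: ::::::::
:::::ZZ:
::::::ZZ
:::Z:vZZ
:::Z::Z:
::::ZZ::
::::::::
::::::::
::::::::
t=31: ::::::::
:::::ZZ:
::::::ZZ
:::Z::>Z
:::Z::Z:
::::ZZ::
::::::::
::::::::
::::::::
t=32: ::::::::
:::::ZZ:
::::::^Z
:::Z:::Z
:::Z::Z:
::::ZZ::
::::::::
::::::::
::::::::
t=33: ::::::::
:::::ZZ:
:::::<:Z
:::Z:::Z
:::Z::Z:
::::ZZ::
::::::::
::::::::
::::::::
t=34: ::::::::
:::::^Z:
:::::Z:Z
:::Z:::Z
:::Z::Z:
::::ZZ::
::::::::
::::::::
::::::::
t=35: ::::::::
::::<:Z:
:::::Z:Z
:::Z:::Z
:::Z::Z:
::::ZZ::
::::::::
::::::::
::::::::
t=36: ::::^:::
::::Z:Z:
:::::Z:Z
:::Z:::Z
:::Z::Z:
::::ZZ::
::::::::
::::::::
::::::::
t=37: ::::Z>::
::::Z:Z:
:::::Z:Z
:::Z:::Z
:::Z::Z:
::::ZZ::
::::::::
::::::::
::::::::
t=38: ::::ZZ::
::::ZvZ:
:::::Z:Z
:::Z:::Z
:::Z::Z:
::::ZZ::
::::::::
::::::::
::::::::
t=39: ::::ZZ::
::::<ZZ:
:::::Z:Z
:::Z:::Z
:::Z::Z:
::::ZZ::
::::::::
::::::::
::::::::

1,4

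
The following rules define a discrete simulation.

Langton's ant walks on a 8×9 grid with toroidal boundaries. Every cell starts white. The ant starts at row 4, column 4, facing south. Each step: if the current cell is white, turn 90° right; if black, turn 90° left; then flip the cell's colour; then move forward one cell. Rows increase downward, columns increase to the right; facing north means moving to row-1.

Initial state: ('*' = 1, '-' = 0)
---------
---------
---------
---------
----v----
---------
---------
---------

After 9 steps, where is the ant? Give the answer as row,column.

step 0: ---------
---------
---------
---------
----v----
---------
---------
---------
step 1: ---------
---------
---------
---------
---<*----
---------
---------
---------
step 2: ---------
---------
---------
---^-----
---**----
---------
---------
---------
step 3: ---------
---------
---------
---*>----
---**----
---------
---------
---------
step 4: ---------
---------
---------
---**----
---*v----
---------
---------
---------
step 5: ---------
---------
---------
---**----
---*->---
---------
---------
---------
step 6: ---------
---------
---------
---**----
---*-*---
-----v---
---------
---------
step 7: ---------
---------
---------
---**----
---*-*---
----<*---
---------
---------
step 8: ---------
---------
---------
---**----
---*^*---
----**---
---------
---------
step 9: ---------
---------
---------
---**----
---**>---
----**---
---------
---------

4,5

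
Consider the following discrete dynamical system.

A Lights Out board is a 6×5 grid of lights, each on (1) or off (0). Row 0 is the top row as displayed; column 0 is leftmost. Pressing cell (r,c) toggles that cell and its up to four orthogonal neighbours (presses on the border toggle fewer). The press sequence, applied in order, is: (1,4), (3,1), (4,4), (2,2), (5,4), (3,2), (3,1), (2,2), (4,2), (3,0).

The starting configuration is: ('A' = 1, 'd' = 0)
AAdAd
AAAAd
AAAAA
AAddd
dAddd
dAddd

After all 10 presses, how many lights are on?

17

k=0  AAdAd
AAAAd
AAAAA
AAddd
dAddd
dAddd
k=1  AAdAA
AAAdA
AAAAd
AAddd
dAddd
dAddd
k=2  AAdAA
AAAdA
AdAAd
ddAdd
ddddd
dAddd
k=3  AAdAA
AAAdA
AdAAd
ddAdA
dddAA
dAddA
k=4  AAdAA
AAddA
AAddd
ddddA
dddAA
dAddA
k=5  AAdAA
AAddA
AAddd
ddddA
dddAd
dAdAd
k=6  AAdAA
AAddA
AAAdd
dAAAA
ddAAd
dAdAd
k=7  AAdAA
AAddA
AdAdd
AddAA
dAAAd
dAdAd
k=8  AAdAA
AAAdA
AAdAd
AdAAA
dAAAd
dAdAd
k=9  AAdAA
AAAdA
AAdAd
AddAA
ddddd
dAAAd
k=10  AAdAA
AAAdA
dAdAd
dAdAA
Adddd
dAAAd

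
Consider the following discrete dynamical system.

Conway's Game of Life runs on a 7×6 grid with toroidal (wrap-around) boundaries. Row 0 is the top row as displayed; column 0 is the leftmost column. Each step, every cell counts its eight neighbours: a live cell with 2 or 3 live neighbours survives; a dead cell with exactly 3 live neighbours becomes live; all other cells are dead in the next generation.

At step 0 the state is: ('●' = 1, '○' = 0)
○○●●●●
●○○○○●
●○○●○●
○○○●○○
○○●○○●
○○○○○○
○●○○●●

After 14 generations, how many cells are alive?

5

0) ○○●●●●
●○○○○●
●○○●○●
○○○●○○
○○●○○●
○○○○○○
○●○○●●
1) ○●●●○○
○●●○○○
●○○○○●
●○●●○●
○○○○○○
●○○○●●
●○●○○●
2) ○○○●○○
○○○●○○
○○○●●●
●●○○●●
○●○●○○
●●○○●○
○○●○○○
3) ○○●●○○
○○●●○○
○○●●○○
○●○○○○
○○○●○○
●●○●○○
○●●●○○
4) ○○○○●○
○●○○●○
○●○●○○
○○○●○○
●●○○○○
●●○●●○
●○○○●○
5) ○○○●●○
○○●●●○
○○○●●○
●●○○○○
●●○●●●
○○●●●○
●●○○●○
6) ○●○○○○
○○●○○●
○●○○●●
○●○○○○
○○○○○○
○○○○○○
○●○○○○
7) ●●●○○○
○●●○●●
○●●○●●
●○○○○○
○○○○○○
○○○○○○
○○○○○○
8) ●○●●○●
○○○○●○
○○●○●○
●●○○○●
○○○○○○
○○○○○○
○●○○○○
9) ●●●●●●
○●●○●○
●●○●●○
●●○○○●
●○○○○○
○○○○○○
●●●○○○
10) ○○○○●○
○○○○○○
○○○●●○
○○●○●○
●●○○○●
●○○○○○
○○○○●○
11) ○○○○○○
○○○●●○
○○○●●○
●●●○●○
●●○○○●
●●○○○○
○○○○○●
12) ○○○○●○
○○○●●○
○●○○○○
○○●○●○
○○○○○○
○●○○○○
●○○○○○
13) ○○○●●●
○○○●●○
○○●○●○
○○○○○○
○○○○○○
○○○○○○
○○○○○○
14) ○○○●○●
○○●○○○
○○○○●○
○○○○○○
○○○○○○
○○○○○○
○○○○●○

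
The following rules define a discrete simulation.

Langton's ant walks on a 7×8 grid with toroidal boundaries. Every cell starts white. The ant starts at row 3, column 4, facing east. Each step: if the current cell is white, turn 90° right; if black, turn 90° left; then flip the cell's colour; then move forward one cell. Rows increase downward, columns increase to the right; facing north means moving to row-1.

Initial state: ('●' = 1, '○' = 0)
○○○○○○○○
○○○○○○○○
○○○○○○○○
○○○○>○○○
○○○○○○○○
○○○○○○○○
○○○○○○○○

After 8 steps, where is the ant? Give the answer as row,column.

3,4

step 0: ○○○○○○○○
○○○○○○○○
○○○○○○○○
○○○○>○○○
○○○○○○○○
○○○○○○○○
○○○○○○○○
step 1: ○○○○○○○○
○○○○○○○○
○○○○○○○○
○○○○●○○○
○○○○v○○○
○○○○○○○○
○○○○○○○○
step 2: ○○○○○○○○
○○○○○○○○
○○○○○○○○
○○○○●○○○
○○○<●○○○
○○○○○○○○
○○○○○○○○
step 3: ○○○○○○○○
○○○○○○○○
○○○○○○○○
○○○^●○○○
○○○●●○○○
○○○○○○○○
○○○○○○○○
step 4: ○○○○○○○○
○○○○○○○○
○○○○○○○○
○○○●>○○○
○○○●●○○○
○○○○○○○○
○○○○○○○○
step 5: ○○○○○○○○
○○○○○○○○
○○○○^○○○
○○○●○○○○
○○○●●○○○
○○○○○○○○
○○○○○○○○
step 6: ○○○○○○○○
○○○○○○○○
○○○○●>○○
○○○●○○○○
○○○●●○○○
○○○○○○○○
○○○○○○○○
step 7: ○○○○○○○○
○○○○○○○○
○○○○●●○○
○○○●○v○○
○○○●●○○○
○○○○○○○○
○○○○○○○○
step 8: ○○○○○○○○
○○○○○○○○
○○○○●●○○
○○○●<●○○
○○○●●○○○
○○○○○○○○
○○○○○○○○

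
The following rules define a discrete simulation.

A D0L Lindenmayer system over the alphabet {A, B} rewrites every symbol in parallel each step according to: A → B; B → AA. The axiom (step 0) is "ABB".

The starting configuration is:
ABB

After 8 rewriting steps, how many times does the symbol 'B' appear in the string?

32

gen 0: ABB
gen 1: BAAAA
gen 2: AABBBB
gen 3: BBAAAAAAAA
gen 4: AAAABBBBBBBB
gen 5: BBBBAAAAAAAAAAAAAAAA
gen 6: AAAAAAAABBBBBBBBBBBBBBBB
gen 7: BBBBBBBBAAAAAAAAAAAAAAAAAAAAAAAAAAAAAAAA
gen 8: AAAAAAAAAAAAAAAABBBBBBBBBBBBBBBBBBBBBBBBBBBBBBBB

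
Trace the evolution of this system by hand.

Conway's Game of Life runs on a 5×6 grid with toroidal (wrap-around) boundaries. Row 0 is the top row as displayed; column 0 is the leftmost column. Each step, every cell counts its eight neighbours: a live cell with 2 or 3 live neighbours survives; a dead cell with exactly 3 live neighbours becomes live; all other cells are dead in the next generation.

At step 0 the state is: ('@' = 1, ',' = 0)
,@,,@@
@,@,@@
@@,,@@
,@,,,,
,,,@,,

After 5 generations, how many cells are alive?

5

[0] ,@,,@@
@,@,@@
@@,,@@
,@,,,,
,,,@,,
[1] ,@@,,,
,,@,,,
,,@@@,
,@@,@@
@,@,@,
[2] ,,@,,,
,,,,,,
,,,,@@
@,,,,,
@,,,@,
[3] ,,,,,,
,,,,,,
,,,,,@
@,,,@,
,@,,,@
[4] ,,,,,,
,,,,,,
,,,,,@
@,,,@,
@,,,,@
[5] ,,,,,,
,,,,,,
,,,,,@
@,,,@,
@,,,,@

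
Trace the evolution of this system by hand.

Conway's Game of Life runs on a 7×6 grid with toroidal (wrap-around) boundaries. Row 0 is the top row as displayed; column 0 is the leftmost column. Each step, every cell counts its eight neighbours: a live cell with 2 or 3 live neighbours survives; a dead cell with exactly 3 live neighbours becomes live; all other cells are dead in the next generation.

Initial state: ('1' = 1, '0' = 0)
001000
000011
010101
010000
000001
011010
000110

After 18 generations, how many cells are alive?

17

k=0  001000
000011
010101
010000
000001
011010
000110
k=1  000001
101111
001001
001010
111000
001011
010010
k=2  011000
111100
101000
101001
101010
001011
100110
k=3  000011
100100
000000
101000
101010
101000
100010
k=4  100110
000011
010000
000101
101000
100000
110110
k=5  111000
100111
100001
111000
110001
101100
111110
k=6  000000
001110
001100
001000
000101
000000
000010
k=7  000010
001010
010010
001010
000000
000010
000000
k=8  000100
000011
011011
000100
000100
000000
000000
k=9  000010
101001
101001
000100
000000
000000
000000
k=10  000001
100110
101111
000000
000000
000000
000000
k=11  000011
111000
111000
000111
000000
000000
000000
k=12  110001
001100
000010
111111
000010
000000
000000
k=13  111000
111111
100000
111000
111010
000000
100000
k=14  000010
000110
000010
001100
101101
100001
100000
k=15  000111
000111
001010
011001
101101
000010
100000
k=16  100100
001000
111000
000001
101101
110110
000100
k=17  001100
101100
111000
000111
001100
110000
110101
k=18  000001
100000
100000
100011
111101
000111
000111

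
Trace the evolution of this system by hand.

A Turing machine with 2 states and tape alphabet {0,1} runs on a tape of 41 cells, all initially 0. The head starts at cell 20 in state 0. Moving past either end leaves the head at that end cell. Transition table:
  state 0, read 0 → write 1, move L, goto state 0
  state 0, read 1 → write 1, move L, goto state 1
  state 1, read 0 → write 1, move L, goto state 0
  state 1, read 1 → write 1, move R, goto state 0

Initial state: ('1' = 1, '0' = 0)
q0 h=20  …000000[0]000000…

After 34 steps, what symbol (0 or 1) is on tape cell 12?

1

gen 0: q0 h=20  …000000[0]000000…
gen 1: q0 h=19  …000000[0]100000…
gen 2: q0 h=18  …000000[0]110000…
gen 3: q0 h=17  …000000[0]111000…
gen 4: q0 h=16  …000000[0]111100…
gen 5: q0 h=15  …000000[0]111110…
gen 6: q0 h=14  …000000[0]111111…
gen 7: q0 h=13  …000000[0]111111…
gen 8: q0 h=12  …000000[0]111111…
gen 9: q0 h=11  …000000[0]111111…
gen 10: q0 h=10  …000000[0]111111…
gen 11: q0 h= 9  …000000[0]111111…
gen 12: q0 h= 8  …000000[0]111111…
gen 13: q0 h= 7  …000000[0]111111…
gen 14: q0 h= 6  |000000[0]111111…
gen 15: q0 h= 5  |00000[0]111111…
gen 16: q0 h= 4  |0000[0]111111…
gen 17: q0 h= 3  |000[0]111111…
gen 18: q0 h= 2  |00[0]111111…
gen 19: q0 h= 1  |0[0]111111…
gen 20: q0 h= 0  |[0]111111…
gen 21: q0 h= 0  |[1]111111…
gen 22: q1 h= 0  |[1]111111…
gen 23: q0 h= 1  |1[1]111111…
gen 24: q1 h= 0  |[1]111111…
gen 25: q0 h= 1  |1[1]111111…
gen 26: q1 h= 0  |[1]111111…
gen 27: q0 h= 1  |1[1]111111…
gen 28: q1 h= 0  |[1]111111…
gen 29: q0 h= 1  |1[1]111111…
gen 30: q1 h= 0  |[1]111111…
gen 31: q0 h= 1  |1[1]111111…
gen 32: q1 h= 0  |[1]111111…
gen 33: q0 h= 1  |1[1]111111…
gen 34: q1 h= 0  |[1]111111…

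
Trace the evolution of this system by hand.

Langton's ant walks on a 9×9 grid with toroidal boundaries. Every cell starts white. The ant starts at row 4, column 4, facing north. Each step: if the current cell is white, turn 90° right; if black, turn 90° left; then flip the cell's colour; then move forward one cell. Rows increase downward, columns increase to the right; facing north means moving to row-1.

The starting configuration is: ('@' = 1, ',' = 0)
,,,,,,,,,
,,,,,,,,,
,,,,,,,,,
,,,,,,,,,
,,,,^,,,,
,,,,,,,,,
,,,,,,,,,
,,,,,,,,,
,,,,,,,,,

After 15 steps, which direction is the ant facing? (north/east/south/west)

east

step 0: ,,,,,,,,,
,,,,,,,,,
,,,,,,,,,
,,,,,,,,,
,,,,^,,,,
,,,,,,,,,
,,,,,,,,,
,,,,,,,,,
,,,,,,,,,
step 1: ,,,,,,,,,
,,,,,,,,,
,,,,,,,,,
,,,,,,,,,
,,,,@>,,,
,,,,,,,,,
,,,,,,,,,
,,,,,,,,,
,,,,,,,,,
step 2: ,,,,,,,,,
,,,,,,,,,
,,,,,,,,,
,,,,,,,,,
,,,,@@,,,
,,,,,v,,,
,,,,,,,,,
,,,,,,,,,
,,,,,,,,,
step 3: ,,,,,,,,,
,,,,,,,,,
,,,,,,,,,
,,,,,,,,,
,,,,@@,,,
,,,,<@,,,
,,,,,,,,,
,,,,,,,,,
,,,,,,,,,
step 4: ,,,,,,,,,
,,,,,,,,,
,,,,,,,,,
,,,,,,,,,
,,,,^@,,,
,,,,@@,,,
,,,,,,,,,
,,,,,,,,,
,,,,,,,,,
step 5: ,,,,,,,,,
,,,,,,,,,
,,,,,,,,,
,,,,,,,,,
,,,<,@,,,
,,,,@@,,,
,,,,,,,,,
,,,,,,,,,
,,,,,,,,,
step 6: ,,,,,,,,,
,,,,,,,,,
,,,,,,,,,
,,,^,,,,,
,,,@,@,,,
,,,,@@,,,
,,,,,,,,,
,,,,,,,,,
,,,,,,,,,
step 7: ,,,,,,,,,
,,,,,,,,,
,,,,,,,,,
,,,@>,,,,
,,,@,@,,,
,,,,@@,,,
,,,,,,,,,
,,,,,,,,,
,,,,,,,,,
step 8: ,,,,,,,,,
,,,,,,,,,
,,,,,,,,,
,,,@@,,,,
,,,@v@,,,
,,,,@@,,,
,,,,,,,,,
,,,,,,,,,
,,,,,,,,,
step 9: ,,,,,,,,,
,,,,,,,,,
,,,,,,,,,
,,,@@,,,,
,,,<@@,,,
,,,,@@,,,
,,,,,,,,,
,,,,,,,,,
,,,,,,,,,
step 10: ,,,,,,,,,
,,,,,,,,,
,,,,,,,,,
,,,@@,,,,
,,,,@@,,,
,,,v@@,,,
,,,,,,,,,
,,,,,,,,,
,,,,,,,,,
step 11: ,,,,,,,,,
,,,,,,,,,
,,,,,,,,,
,,,@@,,,,
,,,,@@,,,
,,<@@@,,,
,,,,,,,,,
,,,,,,,,,
,,,,,,,,,
step 12: ,,,,,,,,,
,,,,,,,,,
,,,,,,,,,
,,,@@,,,,
,,^,@@,,,
,,@@@@,,,
,,,,,,,,,
,,,,,,,,,
,,,,,,,,,
step 13: ,,,,,,,,,
,,,,,,,,,
,,,,,,,,,
,,,@@,,,,
,,@>@@,,,
,,@@@@,,,
,,,,,,,,,
,,,,,,,,,
,,,,,,,,,
step 14: ,,,,,,,,,
,,,,,,,,,
,,,,,,,,,
,,,@@,,,,
,,@@@@,,,
,,@v@@,,,
,,,,,,,,,
,,,,,,,,,
,,,,,,,,,
step 15: ,,,,,,,,,
,,,,,,,,,
,,,,,,,,,
,,,@@,,,,
,,@@@@,,,
,,@,>@,,,
,,,,,,,,,
,,,,,,,,,
,,,,,,,,,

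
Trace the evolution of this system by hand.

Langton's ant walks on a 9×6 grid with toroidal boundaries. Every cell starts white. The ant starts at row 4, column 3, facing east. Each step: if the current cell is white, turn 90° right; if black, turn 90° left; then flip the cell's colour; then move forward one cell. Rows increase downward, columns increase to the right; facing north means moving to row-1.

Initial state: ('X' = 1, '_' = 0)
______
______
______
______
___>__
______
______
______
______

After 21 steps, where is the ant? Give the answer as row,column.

1,1

0) ______
______
______
______
___>__
______
______
______
______
1) ______
______
______
______
___X__
___v__
______
______
______
2) ______
______
______
______
___X__
__<X__
______
______
______
3) ______
______
______
______
__^X__
__XX__
______
______
______
4) ______
______
______
______
__X>__
__XX__
______
______
______
5) ______
______
______
___^__
__X___
__XX__
______
______
______
6) ______
______
______
___X>_
__X___
__XX__
______
______
______
7) ______
______
______
___XX_
__X_v_
__XX__
______
______
______
8) ______
______
______
___XX_
__X<X_
__XX__
______
______
______
9) ______
______
______
___^X_
__XXX_
__XX__
______
______
______
10) ______
______
______
__<_X_
__XXX_
__XX__
______
______
______
11) ______
______
__^___
__X_X_
__XXX_
__XX__
______
______
______
12) ______
______
__X>__
__X_X_
__XXX_
__XX__
______
______
______
13) ______
______
__XX__
__XvX_
__XXX_
__XX__
______
______
______
14) ______
______
__XX__
__<XX_
__XXX_
__XX__
______
______
______
15) ______
______
__XX__
___XX_
__vXX_
__XX__
______
______
______
16) ______
______
__XX__
___XX_
___>X_
__XX__
______
______
______
17) ______
______
__XX__
___^X_
____X_
__XX__
______
______
______
18) ______
______
__XX__
__<_X_
____X_
__XX__
______
______
______
19) ______
______
__^X__
__X_X_
____X_
__XX__
______
______
______
20) ______
______
_<_X__
__X_X_
____X_
__XX__
______
______
______
21) ______
_^____
_X_X__
__X_X_
____X_
__XX__
______
______
______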